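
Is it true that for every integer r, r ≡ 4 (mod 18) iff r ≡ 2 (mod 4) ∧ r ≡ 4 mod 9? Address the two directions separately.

Not equivalent: only (⇐) holds.

[⇒] This fails: r = 4 gives 4 ≡ 4 (mod 18) but 4 ≡ 0 (mod 4), so the conjunction on the right does not hold.

[⇐] Conversely, if r ≡ 2 (mod 4) and r ≡ 4 (mod 9), then by the Chinese remainder theorem r ≡ 22 (mod 36). Since 22 ≡ 4 (mod 18) and 18 ∣ 36, we get r ≡ 4 (mod 18).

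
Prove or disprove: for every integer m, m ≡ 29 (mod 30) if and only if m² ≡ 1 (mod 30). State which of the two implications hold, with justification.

Only the forward direction holds.

Forward direction. Suppose m ≡ 29 (mod 30). Write m = 30j + 29. Then (30j + 29)² = 900j² + 1740j + 841 = 30(30j² + 58j + 28) + 1, so m² ≡ 1 (mod 30).

Converse. This fails: take m = 1. Then 1² = 1 ≡ 1 (mod 30), yet 1 ≡ 1 (mod 30), not 29.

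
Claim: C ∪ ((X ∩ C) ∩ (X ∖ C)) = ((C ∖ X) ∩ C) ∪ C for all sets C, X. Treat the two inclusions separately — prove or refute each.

Reverse inclusion. Let x ∈ ((C ∖ X) ∩ C) ∪ C. Then either x ∈ C and x ∉ X; or x ∈ C ∩ X. In each case x ∈ C ∪ ((X ∩ C) ∩ (X ∖ C)), so ((C ∖ X) ∩ C) ∪ C ⊆ C ∪ ((X ∩ C) ∩ (X ∖ C)).

Forward inclusion. Let x ∈ C ∪ ((X ∩ C) ∩ (X ∖ C)). Then either x ∈ C and x ∉ X; or x ∈ C ∩ X. In each case x ∈ ((C ∖ X) ∩ C) ∪ C, so C ∪ ((X ∩ C) ∩ (X ∖ C)) ⊆ ((C ∖ X) ∩ C) ∪ C.

Both inclusions hold; the sets are equal.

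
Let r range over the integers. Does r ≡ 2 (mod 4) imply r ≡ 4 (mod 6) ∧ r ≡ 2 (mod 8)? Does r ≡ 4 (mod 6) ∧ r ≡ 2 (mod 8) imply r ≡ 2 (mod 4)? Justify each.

(⇒) This fails: r = 2 gives 2 ≡ 2 (mod 4) but 2 ≡ 2 (mod 6), so the conjunction on the right does not hold.

(⇐) Conversely, if r ≡ 4 (mod 6) and r ≡ 2 (mod 8), then by the Chinese remainder theorem r ≡ 10 (mod 24). Since 10 ≡ 2 (mod 4) and 4 ∣ 24, we get r ≡ 2 (mod 4).

(⇒) fails; (⇐) holds.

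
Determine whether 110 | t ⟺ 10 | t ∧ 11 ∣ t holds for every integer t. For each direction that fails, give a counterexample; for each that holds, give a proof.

(⟹) If 110 ∣ t, write t = 110q. Since 110 = 11·10, t = 10·(11q), so 10 ∣ t; and since 110 = 10·11, t = 11·(10q), so 11 ∣ t.

(⟸) Suppose 10 ∣ t and 11 ∣ t. Any common multiple of 10 and 11 is a multiple of their lcm; here gcd(10, 11) = 1, so lcm(10, 11) = 10·11 = 110, so 110 ∣ t.

The biconditional holds.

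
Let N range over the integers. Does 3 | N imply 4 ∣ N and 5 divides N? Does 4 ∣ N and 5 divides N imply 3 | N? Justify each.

(⟹) This fails: take N = 3. Certainly 3 ∣ 3, but 4 ∤ 3.

(⟸) This fails: take N = 20. Both 4 ∣ 20 and 5 ∣ 20, yet 20 is not a multiple of 3 (since 20 = 6·3 + 2), so 3 ∤ 20.

(⇒) fails and (⇐) fails.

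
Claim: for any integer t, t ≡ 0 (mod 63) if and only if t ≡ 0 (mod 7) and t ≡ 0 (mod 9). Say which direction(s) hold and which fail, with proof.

The biconditional holds.

(⇒) Suppose t ≡ 0 (mod 63); write t = 63j + 0. Since 7 ∣ 63, reducing mod 7 gives t ≡ 0 (mod 7); since 9 ∣ 63, reducing mod 9 gives t ≡ 0 (mod 9).

(⇐) Conversely, if t ≡ 0 (mod 7) and t ≡ 0 (mod 9), then by the Chinese remainder theorem t ≡ 0 (mod 63). This is exactly t ≡ 0 (mod 63).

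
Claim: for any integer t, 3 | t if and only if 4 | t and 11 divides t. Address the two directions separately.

[⇒] This fails: take t = 3. Certainly 3 ∣ 3, but 4 ∤ 3.

[⇐] This fails: take t = 44. Both 4 ∣ 44 and 11 ∣ 44, yet 44 is not a multiple of 3 (since 44 = 14·3 + 2), so 3 ∤ 44.

Both directions fail.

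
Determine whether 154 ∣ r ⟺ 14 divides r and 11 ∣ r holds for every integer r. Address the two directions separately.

(←) Suppose 14 ∣ r and 11 ∣ r. Any common multiple of 14 and 11 is a multiple of their lcm; here gcd(14, 11) = 1, so lcm(14, 11) = 14·11 = 154, so 154 ∣ r.

(→) If 154 ∣ r, write r = 154q. Since 154 = 11·14, r = 14·(11q), so 14 ∣ r; and since 154 = 14·11, r = 11·(14q), so 11 ∣ r.

The biconditional holds.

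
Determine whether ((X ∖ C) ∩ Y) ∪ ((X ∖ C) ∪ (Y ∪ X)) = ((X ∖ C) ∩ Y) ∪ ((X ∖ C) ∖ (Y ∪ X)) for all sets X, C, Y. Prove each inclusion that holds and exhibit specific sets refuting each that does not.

Only the reverse inclusion holds.

(⊆) This inclusion fails. Take X = {1}, C = ∅, Y = ∅; then 1 ∈ ((X ∖ C) ∩ Y) ∪ ((X ∖ C) ∪ (Y ∪ X)) but 1 ∉ ((X ∖ C) ∩ Y) ∪ ((X ∖ C) ∖ (Y ∪ X)).

(⊇) Let x ∈ ((X ∖ C) ∩ Y) ∪ ((X ∖ C) ∖ (Y ∪ X)). Then x ∈ X ∩ Y and x ∉ C, from which x ∈ ((X ∖ C) ∩ Y) ∪ ((X ∖ C) ∪ (Y ∪ X)).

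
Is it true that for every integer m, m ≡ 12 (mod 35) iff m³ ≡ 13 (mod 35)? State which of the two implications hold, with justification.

Forward direction. Suppose m ≡ 12 (mod 35). Write m = 35j + 12. Then (35j + 12)³ = 42875j³ + 44100j² + 15120j + 1728 = 35(1225j³ + 1260j² + 432j + 49) + 13, so m³ ≡ 13 (mod 35).

Converse. This fails: take m = 17. Then 17³ = 4913 ≡ 13 (mod 35), yet 17 ≡ 17 (mod 35), not 12.

The forward direction holds; the converse fails.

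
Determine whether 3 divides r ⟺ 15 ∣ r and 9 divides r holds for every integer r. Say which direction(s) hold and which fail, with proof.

(⟹) This fails: take r = 3. Certainly 3 ∣ 3, but 15 ∤ 3.

(⟸) Suppose 15 ∣ r and 9 ∣ r. Any common multiple of 15 and 9 is a multiple of their lcm; here lcm(15, 9) = 15·9/gcd(15, 9) = 135/3 = 45, so 45 ∣ r. Since 3 ∣ 45, it follows that 3 ∣ r.

(⇒) fails; (⇐) holds.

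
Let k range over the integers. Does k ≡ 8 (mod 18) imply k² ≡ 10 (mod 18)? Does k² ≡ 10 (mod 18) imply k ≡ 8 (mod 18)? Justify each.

(→) Suppose k ≡ 8 (mod 18). Write k = 18j + 8. Then (18j + 8)² = 324j² + 288j + 64 = 18(18j² + 16j + 3) + 10, so k² ≡ 10 (mod 18).

(←) This fails: take k = 10. Then 10² = 100 ≡ 10 (mod 18), yet 10 ≡ 10 (mod 18), not 8.

The forward direction holds; the converse fails.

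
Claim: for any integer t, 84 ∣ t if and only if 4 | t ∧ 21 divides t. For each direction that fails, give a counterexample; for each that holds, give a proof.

Both implications hold.

[⇒] If 84 ∣ t, write t = 84q. Since 84 = 21·4, t = 4·(21q), so 4 ∣ t; and since 84 = 4·21, t = 21·(4q), so 21 ∣ t.

[⇐] Suppose 4 ∣ t and 21 ∣ t. Any common multiple of 4 and 21 is a multiple of their lcm; here gcd(4, 21) = 1, so lcm(4, 21) = 4·21 = 84, so 84 ∣ t.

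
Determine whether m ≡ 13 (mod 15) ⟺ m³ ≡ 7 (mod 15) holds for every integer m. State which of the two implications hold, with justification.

Both directions hold; the statement is true.

(⟹) Suppose m ≡ 13 (mod 15). Write m = 15j + 13. Then (15j + 13)³ = 3375j³ + 8775j² + 7605j + 2197 = 15(225j³ + 585j² + 507j + 146) + 7, so m³ ≡ 7 (mod 15).

(⟸) Conversely, suppose m³ ≡ 7 (mod 15). The only residue r in {0, …, 14} with r³ ≡ 7 (mod 15) is r = 13, so m ≡ 13 (mod 15).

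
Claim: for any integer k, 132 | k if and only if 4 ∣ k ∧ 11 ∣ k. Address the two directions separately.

(⇒) holds; (⇐) fails.

[⇒] If 132 ∣ k, write k = 132q. Since 132 = 33·4, k = 4·(33q), so 4 ∣ k; and since 132 = 12·11, k = 11·(12q), so 11 ∣ k.

[⇐] This fails: take k = 44. Both 4 ∣ 44 and 11 ∣ 44, yet 44 is not a multiple of 132 (since 44 = 0·132 + 44), so 132 ∤ 44.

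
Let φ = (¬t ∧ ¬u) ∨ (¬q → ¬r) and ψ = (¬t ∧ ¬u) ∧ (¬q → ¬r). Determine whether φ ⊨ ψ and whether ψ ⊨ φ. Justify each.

(⇒) fails; (⇐) holds.

[⇐] Assume the antecedent. If q is true, (¬t ∧ ¬u) ∨ (¬q → ¬r) reduces to true regardless of the other variables. If q is false, the antecedent forces (q = F, u = F, t = F, r = F), and (¬t ∧ ¬u) ∨ (¬q → ¬r) holds there. Either way (¬t ∧ ¬u) ∨ (¬q → ¬r) holds.

[⇒] This fails. Under q = F, u = T, t = F, r = F, the left side is true but the right side is false.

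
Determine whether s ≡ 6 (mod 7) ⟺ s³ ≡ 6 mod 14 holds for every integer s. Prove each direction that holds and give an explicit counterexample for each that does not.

Neither direction holds.

[⇒] This fails: take s = 13. Then 13 ≡ 6 (mod 7), but 13³ = 2197 ≡ 13 (mod 14), not 6.

[⇐] This fails: take s = 10. Then 10³ = 1000 ≡ 6 (mod 14), yet 10 ≡ 3 (mod 7), not 6.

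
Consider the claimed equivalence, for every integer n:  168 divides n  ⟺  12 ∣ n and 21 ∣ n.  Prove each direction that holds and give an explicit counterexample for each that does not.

Only the forward implication holds.

(⇒) If 168 ∣ n, write n = 168q. Since 168 = 14·12, n = 12·(14q), so 12 ∣ n; and since 168 = 8·21, n = 21·(8q), so 21 ∣ n.

(⇐) This fails: take n = 84. Both 12 ∣ 84 and 21 ∣ 84, yet 84 is not a multiple of 168 (since 84 = 0·168 + 84), so 168 ∤ 84.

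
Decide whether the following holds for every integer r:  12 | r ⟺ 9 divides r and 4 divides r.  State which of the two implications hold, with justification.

(⇒) fails; (⇐) holds.

(←) Suppose 9 ∣ r and 4 ∣ r. Any common multiple of 9 and 4 is a multiple of their lcm; here gcd(9, 4) = 1, so lcm(9, 4) = 9·4 = 36, so 36 ∣ r. Since 12 ∣ 36, it follows that 12 ∣ r.

(→) This fails: take r = 12. Certainly 12 ∣ 12, but 9 ∤ 12.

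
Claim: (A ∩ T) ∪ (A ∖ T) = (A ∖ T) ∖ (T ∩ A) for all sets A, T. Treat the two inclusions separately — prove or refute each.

(⟹) This inclusion fails. Take A = {1}, T = {1}; then 1 ∈ (A ∩ T) ∪ (A ∖ T) but 1 ∉ (A ∖ T) ∖ (T ∩ A).

(⟸) Let x ∈ (A ∖ T) ∖ (T ∩ A). Then x ∈ A and x ∉ T, from which x ∈ (A ∩ T) ∪ (A ∖ T).

(⊆) fails; (⊇) holds.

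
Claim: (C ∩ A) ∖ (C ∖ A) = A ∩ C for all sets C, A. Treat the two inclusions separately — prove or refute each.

Both inclusions hold.

(⟹) Let x ∈ (C ∩ A) ∖ (C ∖ A). Then x ∈ C ∩ A, from which x ∈ A ∩ C.

(⟸) Let x ∈ A ∩ C. Then x ∈ C ∩ A, from which x ∈ (C ∩ A) ∖ (C ∖ A).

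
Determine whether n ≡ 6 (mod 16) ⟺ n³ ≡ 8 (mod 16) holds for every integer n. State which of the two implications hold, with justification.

Not equivalent: only (⇒) holds.

(⇐) This fails: take n = 2. Then 2³ = 8 ≡ 8 (mod 16), yet 2 ≡ 2 (mod 16), not 6.

(⇒) Suppose n ≡ 6 (mod 16). Write n = 16j + 6. Then (16j + 6)³ = 4096j³ + 4608j² + 1728j + 216 = 16(256j³ + 288j² + 108j + 13) + 8, so n³ ≡ 8 (mod 16).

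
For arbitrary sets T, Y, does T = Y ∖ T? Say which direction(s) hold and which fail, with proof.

(⊆) fails and (⊇) fails.

(⊆) This inclusion fails. Take T = {1}, Y = ∅; then 1 ∈ T but 1 ∉ Y ∖ T.

(⊇) This inclusion fails. Take T = ∅, Y = {1}; then 1 ∈ Y ∖ T but 1 ∉ T.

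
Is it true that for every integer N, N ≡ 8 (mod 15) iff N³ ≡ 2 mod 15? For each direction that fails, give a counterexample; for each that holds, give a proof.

Converse. Suppose N³ ≡ 2 (mod 15). The only residue r in {0, …, 14} with r³ ≡ 2 (mod 15) is r = 8, so N ≡ 8 (mod 15).

Forward direction. Suppose N ≡ 8 (mod 15). Write N = 15j + 8. Then (15j + 8)³ = 3375j³ + 5400j² + 2880j + 512 = 15(225j³ + 360j² + 192j + 34) + 2, so N³ ≡ 2 (mod 15).

The biconditional holds.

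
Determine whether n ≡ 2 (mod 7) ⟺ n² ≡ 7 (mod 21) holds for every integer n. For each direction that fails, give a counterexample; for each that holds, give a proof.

(⇒) fails and (⇐) fails.

[⇒] This fails: take n = 2. Then 2 ≡ 2 (mod 7), but 2² = 4 ≡ 4 (mod 21), not 7.

[⇐] This fails: take n = 7. Then 7² = 49 ≡ 7 (mod 21), yet 7 ≡ 0 (mod 7), not 2.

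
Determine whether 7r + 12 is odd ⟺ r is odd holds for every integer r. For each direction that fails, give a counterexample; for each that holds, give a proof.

(⇒) Suppose 7r + 12 is odd. Since 7 is odd, 7r and r have the same parity, so 7r + 12 ≡ r + 12 (mod 2). As 12 is even, 7r + 12 is odd exactly when r is odd. Thus r is odd.

(⇐) Conversely, suppose r is odd; write r = 2j + 1. Then 7r + 12 = 7·(2j + 1) + 12 = 2·7j + 19, which is odd.

Both directions hold.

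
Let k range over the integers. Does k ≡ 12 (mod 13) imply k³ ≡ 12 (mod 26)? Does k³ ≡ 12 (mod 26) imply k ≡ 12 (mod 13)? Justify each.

Forward direction. This fails: take k = 25. Then 25 ≡ 12 (mod 13), but 25³ = 15625 ≡ 25 (mod 26), not 12.

Converse. This fails: take k = 4. Then 4³ = 64 ≡ 12 (mod 26), yet 4 ≡ 4 (mod 13), not 12.

Both directions fail.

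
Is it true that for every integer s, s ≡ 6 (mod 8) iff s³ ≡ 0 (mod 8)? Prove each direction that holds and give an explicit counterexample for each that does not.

(→) Suppose s ≡ 6 (mod 8). Write s = 8j + 6. Then (8j + 6)³ = 512j³ + 1152j² + 864j + 216 = 8(64j³ + 144j² + 108j + 27) + 0, so s³ ≡ 0 (mod 8).

(←) This fails: take s = 0. Then 0³ = 0 ≡ 0 (mod 8), yet 0 ≡ 0 (mod 8), not 6.

The forward direction holds; the converse fails.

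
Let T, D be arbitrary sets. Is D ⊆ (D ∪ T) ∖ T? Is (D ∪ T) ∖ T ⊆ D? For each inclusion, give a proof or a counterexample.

The sets are not equal: only the reverse inclusion holds.

(⊆) This inclusion fails. Take T = {1}, D = {1}; then 1 ∈ D but 1 ∉ (D ∪ T) ∖ T.

(⊇) Let x ∈ (D ∪ T) ∖ T. Then x ∈ D and x ∉ T, from which x ∈ D.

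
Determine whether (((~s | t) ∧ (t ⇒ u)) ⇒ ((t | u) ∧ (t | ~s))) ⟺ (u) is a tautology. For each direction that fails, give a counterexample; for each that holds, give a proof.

Only the reverse direction holds.

[⇒] This fails. Under s = T, u = F, t = F, the left side is true but the right side is false.

[⇐] Assume the antecedent. If s is true, the consequent reduces to true regardless of the other variables. If s is false, the antecedent forces (s = F, u = T, t = F) or (s = F, u = T, t = T), and the consequent holds there. Either way the consequent holds.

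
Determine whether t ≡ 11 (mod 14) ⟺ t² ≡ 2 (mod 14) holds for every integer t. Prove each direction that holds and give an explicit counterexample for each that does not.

Neither direction holds.

(→) This fails: take t = 11. Then 11 ≡ 11 (mod 14), but 11² = 121 ≡ 9 (mod 14), not 2.

(←) This fails: take t = 4. Then 4² = 16 ≡ 2 (mod 14), yet 4 ≡ 4 (mod 14), not 11.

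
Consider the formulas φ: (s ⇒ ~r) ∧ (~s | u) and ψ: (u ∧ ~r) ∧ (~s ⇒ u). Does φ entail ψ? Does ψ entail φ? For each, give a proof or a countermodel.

[⇐] Assume the antecedent. If r is true, the antecedent cannot hold. If r is false, the antecedent forces (r = F, u = T, s = F) or (r = F, u = T, s = T), and (s ⇒ ~r) ∧ (~s | u) holds there. Either way (s ⇒ ~r) ∧ (~s | u) holds.

[⇒] This fails. Under r = F, u = F, s = F, the left side is true but the right side is false.

Only the converse holds.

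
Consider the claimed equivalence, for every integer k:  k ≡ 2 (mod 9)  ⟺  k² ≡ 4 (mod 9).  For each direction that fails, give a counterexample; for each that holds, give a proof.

[⇒] Suppose k ≡ 2 (mod 9). Write k = 9j + 2. Then (9j + 2)² = 81j² + 36j + 4 = 9(9j² + 4j) + 4, so k² ≡ 4 (mod 9).

[⇐] This fails: take k = 7. Then 7² = 49 ≡ 4 (mod 9), yet 7 ≡ 7 (mod 9), not 2.

(⇒) holds; (⇐) fails.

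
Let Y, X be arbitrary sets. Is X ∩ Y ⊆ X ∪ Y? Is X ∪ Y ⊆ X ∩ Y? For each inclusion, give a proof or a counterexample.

(⊆) holds; (⊇) fails.

Reverse inclusion. This inclusion fails. Take Y = {1}, X = ∅; then 1 ∈ X ∪ Y but 1 ∉ X ∩ Y.

Forward inclusion. Let x ∈ X ∩ Y. Then x ∈ Y ∩ X, from which x ∈ X ∪ Y.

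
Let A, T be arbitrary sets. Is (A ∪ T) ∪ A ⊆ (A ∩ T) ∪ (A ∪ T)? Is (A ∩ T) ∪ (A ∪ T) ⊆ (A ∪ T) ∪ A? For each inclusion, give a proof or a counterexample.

Both inclusions hold.

(⊆) Let x ∈ (A ∪ T) ∪ A. Then either x ∈ A and x ∉ T; or x ∈ T and x ∉ A; or x ∈ A ∩ T. In each case x ∈ (A ∩ T) ∪ (A ∪ T), so (A ∪ T) ∪ A ⊆ (A ∩ T) ∪ (A ∪ T).

(⊇) Let x ∈ (A ∩ T) ∪ (A ∪ T). Then either x ∈ A and x ∉ T; or x ∈ T and x ∉ A; or x ∈ A ∩ T. In each case x ∈ (A ∪ T) ∪ A, so (A ∩ T) ∪ (A ∪ T) ⊆ (A ∪ T) ∪ A.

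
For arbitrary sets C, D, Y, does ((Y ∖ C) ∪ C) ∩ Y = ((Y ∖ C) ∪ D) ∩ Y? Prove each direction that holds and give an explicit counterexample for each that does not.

Reverse inclusion. Let x ∈ ((Y ∖ C) ∪ D) ∩ Y. Then either x ∈ Y and x ∉ C, D; or x ∈ D ∩ Y and x ∉ C; or x ∈ C ∩ D ∩ Y. In each case x ∈ ((Y ∖ C) ∪ C) ∩ Y, so ((Y ∖ C) ∪ D) ∩ Y ⊆ ((Y ∖ C) ∪ C) ∩ Y.

Forward inclusion. This inclusion fails. Take C = {1}, D = ∅, Y = {1}; then 1 ∈ ((Y ∖ C) ∪ C) ∩ Y but 1 ∉ ((Y ∖ C) ∪ D) ∩ Y.

(⊆) fails; (⊇) holds.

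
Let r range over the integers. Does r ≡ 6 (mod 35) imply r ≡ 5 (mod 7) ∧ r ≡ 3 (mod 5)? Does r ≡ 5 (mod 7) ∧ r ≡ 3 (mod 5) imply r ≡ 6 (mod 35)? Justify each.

[⇒] This fails: r = 6 gives 6 ≡ 6 (mod 35) but 6 ≡ 6 (mod 7), so the conjunction on the right does not hold.

[⇐] This fails: r = 33 satisfies both congruences on the right (33 ≡ 5 mod 7 and 33 ≡ 3 mod 5) yet 33 ≡ 33 (mod 35), not 6.

Neither implication holds.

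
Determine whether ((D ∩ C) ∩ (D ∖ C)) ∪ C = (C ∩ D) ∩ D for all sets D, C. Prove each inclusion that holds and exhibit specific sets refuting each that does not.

The sets are not equal: only the reverse inclusion holds.

(⟹) This inclusion fails. Take D = ∅, C = {1}; then 1 ∈ ((D ∩ C) ∩ (D ∖ C)) ∪ C but 1 ∉ (C ∩ D) ∩ D.

(⟸) Let x ∈ (C ∩ D) ∩ D. Then x ∈ D ∩ C, from which x ∈ ((D ∩ C) ∩ (D ∖ C)) ∪ C.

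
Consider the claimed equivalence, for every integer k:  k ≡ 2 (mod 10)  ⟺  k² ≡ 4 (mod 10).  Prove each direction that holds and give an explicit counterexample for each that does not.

The forward direction holds; the converse fails.

(⟹) Suppose k ≡ 2 (mod 10). Write k = 10j + 2. Then (10j + 2)² = 100j² + 40j + 4 = 10(10j² + 4j) + 4, so k² ≡ 4 (mod 10).

(⟸) This fails: take k = 8. Then 8² = 64 ≡ 4 (mod 10), yet 8 ≡ 8 (mod 10), not 2.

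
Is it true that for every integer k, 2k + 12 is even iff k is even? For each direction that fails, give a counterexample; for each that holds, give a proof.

Only the reverse direction holds.

[⇒] This fails: take k = 1. Then 2k + 12 = 14, which is even, yet k = 1 is odd, not even.

[⇐] Suppose k is even. Since 2 is even, 2k is even for every k, so 2k + 12 has the same parity as 12, which is even. Hence 2k + 12 is even.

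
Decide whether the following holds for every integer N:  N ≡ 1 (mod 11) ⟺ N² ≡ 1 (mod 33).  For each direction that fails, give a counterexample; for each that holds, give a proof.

Neither implication holds.

(⇒) This fails: take N = 12. Then 12 ≡ 1 (mod 11), but 12² = 144 ≡ 12 (mod 33), not 1.

(⇐) This fails: take N = 10. Then 10² = 100 ≡ 1 (mod 33), yet 10 ≡ 10 (mod 11), not 1.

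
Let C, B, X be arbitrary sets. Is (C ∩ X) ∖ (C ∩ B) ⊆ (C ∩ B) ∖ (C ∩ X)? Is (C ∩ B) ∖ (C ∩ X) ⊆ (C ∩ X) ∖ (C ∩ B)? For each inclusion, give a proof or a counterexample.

Both inclusions fail.

(⟹) This inclusion fails. Take C = {1}, B = ∅, X = {1}; then 1 ∈ (C ∩ X) ∖ (C ∩ B) but 1 ∉ (C ∩ B) ∖ (C ∩ X).

(⟸) This inclusion fails. Take C = {1}, B = {1}, X = ∅; then 1 ∈ (C ∩ B) ∖ (C ∩ X) but 1 ∉ (C ∩ X) ∖ (C ∩ B).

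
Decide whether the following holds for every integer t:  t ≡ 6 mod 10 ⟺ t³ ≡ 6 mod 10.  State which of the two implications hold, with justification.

(→) Suppose t ≡ 6 mod 10. Write t = 10j + 6. Then (10j + 6)³ = 1000j³ + 1800j² + 1080j + 216 = 10(100j³ + 180j² + 108j + 21) + 6, so t³ ≡ 6 (mod 10).

(←) For the converse, argue contrapositively. If t ≢ 6 (mod 10), then t is congruent to one of 0, 1, 2, 3, 4, 5, 7, 8, 9 modulo 10, and these give t³ ≡ 0, 1, 8, 7, 4, 5, 3, 2, 9 respectively — never 6.

Equivalent; both directions hold.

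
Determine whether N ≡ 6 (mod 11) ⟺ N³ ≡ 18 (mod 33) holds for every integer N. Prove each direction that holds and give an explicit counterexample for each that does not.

Not equivalent: only (⇐) holds.

[⇒] This fails: take N = 17. Then 17 ≡ 6 (mod 11), but 17³ = 4913 ≡ 29 (mod 33), not 18.

[⇐] Conversely, the residues r modulo 33 with r³ ≡ 18 (mod 33) are exactly {6}, and each is ≡ 6 (mod 11).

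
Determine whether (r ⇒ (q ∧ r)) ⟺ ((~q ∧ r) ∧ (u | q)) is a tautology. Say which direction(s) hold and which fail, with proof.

(⇒) This fails. Under u = F, r = F, q = F, the left side is true but the right side is false.

(⇐) This fails. Under u = T, r = T, q = F, the left side is false but the right side is true.

Neither direction holds.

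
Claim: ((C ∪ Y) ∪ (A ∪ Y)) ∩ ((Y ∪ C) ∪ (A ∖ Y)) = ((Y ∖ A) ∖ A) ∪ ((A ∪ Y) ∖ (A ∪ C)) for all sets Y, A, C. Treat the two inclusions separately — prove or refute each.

(⊆) fails; (⊇) holds.

(⟸) Let x ∈ ((Y ∖ A) ∖ A) ∪ ((A ∪ Y) ∖ (A ∪ C)). Then either x ∈ Y and x ∉ A, C; or x ∈ Y ∩ C and x ∉ A. In each case x ∈ ((C ∪ Y) ∪ (A ∪ Y)) ∩ ((Y ∪ C) ∪ (A ∖ Y)), so ((Y ∖ A) ∖ A) ∪ ((A ∪ Y) ∖ (A ∪ C)) ⊆ ((C ∪ Y) ∪ (A ∪ Y)) ∩ ((Y ∪ C) ∪ (A ∖ Y)).

(⟹) This inclusion fails. Take Y = ∅, A = {1}, C = ∅; then 1 ∈ ((C ∪ Y) ∪ (A ∪ Y)) ∩ ((Y ∪ C) ∪ (A ∖ Y)) but 1 ∉ ((Y ∖ A) ∖ A) ∪ ((A ∪ Y) ∖ (A ∪ C)).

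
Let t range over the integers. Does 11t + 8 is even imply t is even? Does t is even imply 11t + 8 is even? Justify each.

Forward direction. Suppose 11t + 8 is even. Since 11 is odd, 11t and t have the same parity, so 11t + 8 ≡ t + 8 (mod 2). As 8 is even, 11t + 8 is even exactly when t is even. Thus t is even.

Converse. Suppose t is even; write t = 2j. Then 11t + 8 = 11·(2j) + 8 = 2·11j + 8, which is even.

Both implications hold.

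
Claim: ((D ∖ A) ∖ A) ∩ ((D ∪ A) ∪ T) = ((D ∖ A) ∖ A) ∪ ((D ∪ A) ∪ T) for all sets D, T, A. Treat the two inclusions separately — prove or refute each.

(⊆) holds; (⊇) fails.

(⊆) Let x ∈ ((D ∖ A) ∖ A) ∩ ((D ∪ A) ∪ T). Then either x ∈ D and x ∉ T, A; or x ∈ D ∩ T and x ∉ A. In each case x ∈ ((D ∖ A) ∖ A) ∪ ((D ∪ A) ∪ T), so ((D ∖ A) ∖ A) ∩ ((D ∪ A) ∪ T) ⊆ ((D ∖ A) ∖ A) ∪ ((D ∪ A) ∪ T).

(⊇) This inclusion fails. Take D = ∅, T = {1}, A = ∅; then 1 ∈ ((D ∖ A) ∖ A) ∪ ((D ∪ A) ∪ T) but 1 ∉ ((D ∖ A) ∖ A) ∩ ((D ∪ A) ∪ T).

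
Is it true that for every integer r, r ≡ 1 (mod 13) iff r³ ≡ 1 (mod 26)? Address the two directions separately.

(⟹) This fails: take r = 14. Then 14 ≡ 1 (mod 13), but 14³ = 2744 ≡ 14 (mod 26), not 1.

(⟸) This fails: take r = 3. Then 3³ = 27 ≡ 1 (mod 26), yet 3 ≡ 3 (mod 13), not 1.

(⇒) fails and (⇐) fails.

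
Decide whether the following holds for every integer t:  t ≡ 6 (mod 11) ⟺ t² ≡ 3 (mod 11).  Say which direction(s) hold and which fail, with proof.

Only the forward implication holds.

(⟸) This fails: take t = 5. Then 5² = 25 ≡ 3 (mod 11), yet 5 ≡ 5 (mod 11), not 6.

(⟹) Suppose t ≡ 6 (mod 11). Write t = 11j + 6. Then (11j + 6)² = 121j² + 132j + 36 = 11(11j² + 12j + 3) + 3, so t² ≡ 3 (mod 11).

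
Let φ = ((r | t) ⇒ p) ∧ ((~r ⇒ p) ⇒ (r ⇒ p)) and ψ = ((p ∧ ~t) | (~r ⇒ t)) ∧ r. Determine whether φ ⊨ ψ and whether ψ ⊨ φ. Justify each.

(⟹) This fails. Under r = F, p = F, t = F, the left side is true but the right side is false.

(⟸) This fails. Under r = T, p = F, t = F, the left side is false but the right side is true.

Both directions fail.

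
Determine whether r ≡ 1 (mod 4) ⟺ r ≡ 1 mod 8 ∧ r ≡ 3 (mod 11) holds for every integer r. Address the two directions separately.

The forward direction fails; the converse holds.

(⇒) This fails: r = 1 gives 1 ≡ 1 (mod 4) but 1 ≡ 1 (mod 11), so the conjunction on the right does not hold.

(⇐) Conversely, if r ≡ 1 (mod 8) and r ≡ 3 (mod 11), then by the Chinese remainder theorem r ≡ 25 (mod 88). Since 25 ≡ 1 (mod 4) and 4 ∣ 88, we get r ≡ 1 (mod 4).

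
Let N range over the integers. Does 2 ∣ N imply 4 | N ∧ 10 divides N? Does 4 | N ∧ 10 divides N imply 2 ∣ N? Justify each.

Forward direction. This fails: take N = 2. Certainly 2 ∣ 2, but 4 ∤ 2.

Converse. Suppose 4 ∣ N and 10 ∣ N. Any common multiple of 4 and 10 is a multiple of their lcm; here lcm(4, 10) = 4·10/gcd(4, 10) = 40/2 = 20, so 20 ∣ N. Since 2 ∣ 20, it follows that 2 ∣ N.

Only the reverse direction holds.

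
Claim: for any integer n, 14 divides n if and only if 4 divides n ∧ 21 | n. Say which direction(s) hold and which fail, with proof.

The forward direction fails; the converse holds.

(→) This fails: take n = 14. Certainly 14 ∣ 14, but 4 ∤ 14.

(←) Suppose 4 ∣ n and 21 ∣ n. Any common multiple of 4 and 21 is a multiple of their lcm; here gcd(4, 21) = 1, so lcm(4, 21) = 4·21 = 84, so 84 ∣ n. Since 14 ∣ 84, it follows that 14 ∣ n.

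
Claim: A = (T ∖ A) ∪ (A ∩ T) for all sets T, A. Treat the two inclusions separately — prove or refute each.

Neither inclusion holds.

Forward inclusion. This inclusion fails. Take T = ∅, A = {1}; then 1 ∈ A but 1 ∉ (T ∖ A) ∪ (A ∩ T).

Reverse inclusion. This inclusion fails. Take T = {1}, A = ∅; then 1 ∈ (T ∖ A) ∪ (A ∩ T) but 1 ∉ A.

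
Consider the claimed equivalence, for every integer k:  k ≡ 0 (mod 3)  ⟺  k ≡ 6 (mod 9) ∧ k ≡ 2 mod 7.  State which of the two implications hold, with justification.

[⇐] If k ≡ 6 (mod 9) and k ≡ 2 (mod 7), then by the Chinese remainder theorem k ≡ 51 (mod 63). Since 51 ≡ 0 (mod 3) and 3 ∣ 63, we get k ≡ 0 (mod 3).

[⇒] This fails: k = 0 gives 0 ≡ 0 (mod 3) but 0 ≡ 0 (mod 9), so the conjunction on the right does not hold.

Not equivalent: only (⇐) holds.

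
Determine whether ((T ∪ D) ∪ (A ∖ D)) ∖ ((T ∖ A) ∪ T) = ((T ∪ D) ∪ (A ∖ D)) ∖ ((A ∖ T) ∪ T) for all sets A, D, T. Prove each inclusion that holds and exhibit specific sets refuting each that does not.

(⊇) Let x ∈ ((T ∪ D) ∪ (A ∖ D)) ∖ ((A ∖ T) ∪ T). Then x ∈ D and x ∉ A, T, from which x ∈ ((T ∪ D) ∪ (A ∖ D)) ∖ ((T ∖ A) ∪ T).

(⊆) This inclusion fails. Take A = {1}, D = ∅, T = ∅; then 1 ∈ ((T ∪ D) ∪ (A ∖ D)) ∖ ((T ∖ A) ∪ T) but 1 ∉ ((T ∪ D) ∪ (A ∖ D)) ∖ ((A ∖ T) ∪ T).

The sets are not equal: only the reverse inclusion holds.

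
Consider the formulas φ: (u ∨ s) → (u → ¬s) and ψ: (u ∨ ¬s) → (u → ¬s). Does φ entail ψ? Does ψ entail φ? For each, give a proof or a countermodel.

(⟹) Assume the antecedent. If s is true, the antecedent forces (s = T, u = F), and (u ∨ ¬s) → (u → ¬s) holds there. If s is false, (u ∨ ¬s) → (u → ¬s) reduces to true regardless of the other variables. Either way (u ∨ ¬s) → (u → ¬s) holds.

(⟸) Assume the antecedent. If s is true, the antecedent forces (s = T, u = F), and (u ∨ s) → (u → ¬s) holds there. If s is false, (u ∨ s) → (u → ¬s) reduces to true regardless of the other variables. Either way (u ∨ s) → (u → ¬s) holds.

Both directions hold; the statement is true.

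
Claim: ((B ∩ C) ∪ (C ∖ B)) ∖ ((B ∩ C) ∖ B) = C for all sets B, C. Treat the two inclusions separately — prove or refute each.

(⟹) Let x ∈ ((B ∩ C) ∪ (C ∖ B)) ∖ ((B ∩ C) ∖ B). Then either x ∈ C and x ∉ B; or x ∈ B ∩ C. In each case x ∈ C, so ((B ∩ C) ∪ (C ∖ B)) ∖ ((B ∩ C) ∖ B) ⊆ C.

(⟸) Let x ∈ C. Then either x ∈ C and x ∉ B; or x ∈ B ∩ C. In each case x ∈ ((B ∩ C) ∪ (C ∖ B)) ∖ ((B ∩ C) ∖ B), so C ⊆ ((B ∩ C) ∪ (C ∖ B)) ∖ ((B ∩ C) ∖ B).

The two sets are equal.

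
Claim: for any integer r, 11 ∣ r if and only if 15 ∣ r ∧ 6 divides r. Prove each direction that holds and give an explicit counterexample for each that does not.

Neither implication holds.

(→) This fails: take r = 11. Certainly 11 ∣ 11, but 15 ∤ 11.

(←) This fails: take r = 30. Both 15 ∣ 30 and 6 ∣ 30, yet 30 is not a multiple of 11 (since 30 = 2·11 + 8), so 11 ∤ 30.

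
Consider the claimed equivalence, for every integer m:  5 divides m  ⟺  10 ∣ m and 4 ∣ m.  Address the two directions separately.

(→) This fails: take m = 5. Certainly 5 ∣ 5, but 10 ∤ 5.

(←) Suppose 10 ∣ m and 4 ∣ m. Any common multiple of 10 and 4 is a multiple of their lcm; here lcm(10, 4) = 10·4/gcd(10, 4) = 40/2 = 20, so 20 ∣ m. Since 5 ∣ 20, it follows that 5 ∣ m.

(⇒) fails; (⇐) holds.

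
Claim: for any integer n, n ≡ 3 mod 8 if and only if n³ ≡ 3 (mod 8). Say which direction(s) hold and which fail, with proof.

[⇒] Suppose n ≡ 3 mod 8. Write n = 8j + 3. Then (8j + 3)³ = 512j³ + 576j² + 216j + 27 = 8(64j³ + 72j² + 27j + 3) + 3, so n³ ≡ 3 (mod 8).

[⇐] For the converse, argue contrapositively. If n ≢ 3 (mod 8), then n is congruent to one of 0, 1, 2, 4, 5, 6, 7 modulo 8, and these give n³ ≡ 0, 1, 0, 0, 5, 0, 7 respectively — never 3.

Equivalent; both directions hold.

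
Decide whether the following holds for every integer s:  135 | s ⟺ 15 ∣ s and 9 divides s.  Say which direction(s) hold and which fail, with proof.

[⇒] If 135 ∣ s, write s = 135q. Since 135 = 9·15, s = 15·(9q), so 15 ∣ s; and since 135 = 15·9, s = 9·(15q), so 9 ∣ s.

[⇐] This fails: take s = 45. Both 15 ∣ 45 and 9 ∣ 45, yet 45 is not a multiple of 135 (since 45 = 0·135 + 45), so 135 ∤ 45.

(⇒) holds; (⇐) fails.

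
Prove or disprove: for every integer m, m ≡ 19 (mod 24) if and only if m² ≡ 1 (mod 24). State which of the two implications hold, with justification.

Converse. This fails: take m = 1. Then 1² = 1 ≡ 1 (mod 24), yet 1 ≡ 1 (mod 24), not 19.

Forward direction. Suppose m ≡ 19 (mod 24). Write m = 24j + 19. Then (24j + 19)² = 576j² + 912j + 361 = 24(24j² + 38j + 15) + 1, so m² ≡ 1 (mod 24).

Only the forward implication holds.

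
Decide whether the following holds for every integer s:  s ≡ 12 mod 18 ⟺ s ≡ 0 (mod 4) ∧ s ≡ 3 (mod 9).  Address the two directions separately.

Not equivalent: only (⇐) holds.

(←) If s ≡ 0 (mod 4) and s ≡ 3 (mod 9), then by the Chinese remainder theorem s ≡ 12 (mod 36). Since 12 ≡ 12 (mod 18) and 18 ∣ 36, we get s ≡ 12 (mod 18).

(→) This fails: s = 30 gives 30 ≡ 12 (mod 18) but 30 ≡ 2 (mod 4), so the conjunction on the right does not hold.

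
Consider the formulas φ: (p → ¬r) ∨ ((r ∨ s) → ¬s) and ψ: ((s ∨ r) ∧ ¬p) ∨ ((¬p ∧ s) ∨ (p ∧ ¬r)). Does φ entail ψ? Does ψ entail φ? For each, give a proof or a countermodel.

Not equivalent: only (⇐) holds.

(⇒) This fails. Under r = F, p = F, s = F, the left side is true but the right side is false.

(⇐) Assume the antecedent. If r is true, the antecedent forces (r = T, p = F, s = F) or (r = T, p = F, s = T), and (p → ¬r) ∨ ((r ∨ s) → ¬s) holds there. If r is false, (p → ¬r) ∨ ((r ∨ s) → ¬s) reduces to true regardless of the other variables. Either way (p → ¬r) ∨ ((r ∨ s) → ¬s) holds.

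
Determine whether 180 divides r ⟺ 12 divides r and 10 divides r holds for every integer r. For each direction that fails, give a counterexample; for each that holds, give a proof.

The forward direction holds; the converse fails.

[⇐] This fails: take r = 60. Both 12 ∣ 60 and 10 ∣ 60, yet 60 is not a multiple of 180 (since 60 = 0·180 + 60), so 180 ∤ 60.

[⇒] If 180 ∣ r, write r = 180q. Since 180 = 15·12, r = 12·(15q), so 12 ∣ r; and since 180 = 18·10, r = 10·(18q), so 10 ∣ r.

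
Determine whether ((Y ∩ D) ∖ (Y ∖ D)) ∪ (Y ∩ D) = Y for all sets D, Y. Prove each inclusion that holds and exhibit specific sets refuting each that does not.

Forward inclusion. Let x ∈ ((Y ∩ D) ∖ (Y ∖ D)) ∪ (Y ∩ D). Then x ∈ D ∩ Y, from which x ∈ Y.

Reverse inclusion. This inclusion fails. Take D = ∅, Y = {1}; then 1 ∈ Y but 1 ∉ ((Y ∩ D) ∖ (Y ∖ D)) ∪ (Y ∩ D).

(⊆) holds; (⊇) fails.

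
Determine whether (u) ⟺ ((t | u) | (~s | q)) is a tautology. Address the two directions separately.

[⇒] Assume the antecedent. If u is true, (t | u) | (~s | q) reduces to true regardless of the other variables. If u is false, the antecedent cannot hold. Either way (t | u) | (~s | q) holds.

[⇐] This fails. Under t = F, s = F, u = F, q = F, the left side is false but the right side is true.

Only the forward direction holds.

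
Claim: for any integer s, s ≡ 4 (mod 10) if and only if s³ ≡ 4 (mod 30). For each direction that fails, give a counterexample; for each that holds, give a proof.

Forward direction. This fails: take s = 14. Then 14 ≡ 4 (mod 10), but 14³ = 2744 ≡ 14 (mod 30), not 4.

Converse. The residues r modulo 30 with r³ ≡ 4 (mod 30) are exactly {4}, and each is ≡ 4 (mod 10).

The forward direction fails; the converse holds.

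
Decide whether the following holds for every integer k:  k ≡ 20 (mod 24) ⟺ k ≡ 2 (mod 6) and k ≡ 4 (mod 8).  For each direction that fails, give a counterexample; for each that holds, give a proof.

[⇒] Suppose k ≡ 20 (mod 24); write k = 24j + 20. Since 6 ∣ 24, reducing mod 6 gives k ≡ 20 ≡ 2 (mod 6); since 8 ∣ 24, reducing mod 8 gives k ≡ 20 ≡ 4 (mod 8).

[⇐] Conversely, if k ≡ 2 (mod 6) and k ≡ 4 (mod 8), then by the Chinese remainder theorem k ≡ 20 (mod 24). This is exactly k ≡ 20 (mod 24).

Both directions hold; the statement is true.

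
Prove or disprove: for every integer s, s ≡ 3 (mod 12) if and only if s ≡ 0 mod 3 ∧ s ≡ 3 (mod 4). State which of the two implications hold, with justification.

[⇒] Suppose s ≡ 3 (mod 12); write s = 12j + 3. Since 3 ∣ 12, reducing mod 3 gives s ≡ 3 ≡ 0 (mod 3); since 4 ∣ 12, reducing mod 4 gives s ≡ 3 (mod 4).

[⇐] Conversely, if s ≡ 0 (mod 3) and s ≡ 3 (mod 4), then by the Chinese remainder theorem s ≡ 3 (mod 12). This is exactly s ≡ 3 (mod 12).

The biconditional holds.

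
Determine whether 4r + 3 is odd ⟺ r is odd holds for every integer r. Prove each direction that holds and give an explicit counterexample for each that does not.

(→) This fails: take r = 6. Then 4r + 3 = 27, which is odd, yet r = 6 is even, not odd.

(←) Suppose r is odd. Since 4 is even, 4r is even for every r, so 4r + 3 has the same parity as 3, which is odd. Hence 4r + 3 is odd.

The forward direction fails; the converse holds.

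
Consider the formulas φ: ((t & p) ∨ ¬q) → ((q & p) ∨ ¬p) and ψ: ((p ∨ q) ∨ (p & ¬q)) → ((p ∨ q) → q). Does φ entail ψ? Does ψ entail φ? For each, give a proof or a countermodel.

(⟹) Assume the antecedent. If q is true, the consequent reduces to true regardless of the other variables. If q is false, the antecedent forces (q = F, t = F, p = F) or (q = F, t = T, p = F), and the consequent holds there. Either way the consequent holds.

(⟸) Assume the antecedent. If q is true, the consequent reduces to true regardless of the other variables. If q is false, the antecedent forces (q = F, t = F, p = F) or (q = F, t = T, p = F), and the consequent holds there. Either way the consequent holds.

The biconditional holds.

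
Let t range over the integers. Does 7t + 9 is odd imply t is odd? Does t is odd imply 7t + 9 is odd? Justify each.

(⇒) This fails: t = 4 gives 7t + 9 = 37, which is odd, but 4 is even, not odd.

(⇐) This also fails: t = 5 is odd, but 7t + 9 = 44 is even, not odd.

(⇒) fails and (⇐) fails.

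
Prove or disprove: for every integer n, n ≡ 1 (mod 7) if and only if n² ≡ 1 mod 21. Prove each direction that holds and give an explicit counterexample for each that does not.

Both directions fail.

(⟹) This fails: take n = 15. Then 15 ≡ 1 (mod 7), but 15² = 225 ≡ 15 (mod 21), not 1.

(⟸) This fails: take n = 13. Then 13² = 169 ≡ 1 (mod 21), yet 13 ≡ 6 (mod 7), not 1.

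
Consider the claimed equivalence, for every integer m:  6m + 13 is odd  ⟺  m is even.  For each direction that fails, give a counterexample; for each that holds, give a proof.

(⟹) This fails: take m = 5. Then 6m + 13 = 43, which is odd, yet m = 5 is odd, not even.

(⟸) Suppose m is even. Since 6 is even, 6m is even for every m, so 6m + 13 has the same parity as 13, which is odd. Hence 6m + 13 is odd.

Only the converse holds.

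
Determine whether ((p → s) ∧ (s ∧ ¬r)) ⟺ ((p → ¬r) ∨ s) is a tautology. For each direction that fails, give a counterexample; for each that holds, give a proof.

[⇒] Assume the antecedent. If r is true, the antecedent cannot hold. If r is false, (p → ¬r) ∨ s reduces to true regardless of the other variables. Either way (p → ¬r) ∨ s holds.

[⇐] This fails. Under r = F, p = F, s = F, the left side is false but the right side is true.

(⇒) holds; (⇐) fails.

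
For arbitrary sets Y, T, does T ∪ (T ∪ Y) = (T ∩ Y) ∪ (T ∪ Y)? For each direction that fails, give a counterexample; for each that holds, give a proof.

Both inclusions hold.

Forward inclusion. Let x ∈ T ∪ (T ∪ Y). Then either x ∈ Y and x ∉ T; or x ∈ T and x ∉ Y; or x ∈ Y ∩ T. In each case x ∈ (T ∩ Y) ∪ (T ∪ Y), so T ∪ (T ∪ Y) ⊆ (T ∩ Y) ∪ (T ∪ Y).

Reverse inclusion. Let x ∈ (T ∩ Y) ∪ (T ∪ Y). Then either x ∈ Y and x ∉ T; or x ∈ T and x ∉ Y; or x ∈ Y ∩ T. In each case x ∈ T ∪ (T ∪ Y), so (T ∩ Y) ∪ (T ∪ Y) ⊆ T ∪ (T ∪ Y).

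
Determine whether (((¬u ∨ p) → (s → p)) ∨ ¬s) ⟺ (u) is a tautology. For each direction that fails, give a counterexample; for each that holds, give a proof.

Not equivalent: only (⇐) holds.

Forward direction. This fails. Under p = F, s = F, u = F, the left side is true but the right side is false.

Converse. Assume the antecedent. If p is true, ((¬u ∨ p) → (s → p)) ∨ ¬s reduces to true regardless of the other variables. If p is false, the antecedent forces (p = F, s = F, u = T) or (p = F, s = T, u = T), and ((¬u ∨ p) → (s → p)) ∨ ¬s holds there. Either way ((¬u ∨ p) → (s → p)) ∨ ¬s holds.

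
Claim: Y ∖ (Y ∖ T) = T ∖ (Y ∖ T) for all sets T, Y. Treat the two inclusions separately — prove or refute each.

Forward inclusion. Let x ∈ Y ∖ (Y ∖ T). Then x ∈ T ∩ Y, from which x ∈ T ∖ (Y ∖ T).

Reverse inclusion. This inclusion fails. Take T = {1}, Y = ∅; then 1 ∈ T ∖ (Y ∖ T) but 1 ∉ Y ∖ (Y ∖ T).

Only the forward inclusion holds.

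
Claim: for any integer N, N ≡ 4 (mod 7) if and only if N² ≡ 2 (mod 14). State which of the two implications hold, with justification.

[⇒] This fails: take N = 11. Then 11 ≡ 4 (mod 7), but 11² = 121 ≡ 9 (mod 14), not 2.

[⇐] This fails: take N = 10. Then 10² = 100 ≡ 2 (mod 14), yet 10 ≡ 3 (mod 7), not 4.

Neither implication holds.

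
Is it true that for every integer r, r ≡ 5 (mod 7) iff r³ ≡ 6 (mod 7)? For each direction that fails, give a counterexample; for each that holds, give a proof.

(⇒) Suppose r ≡ 5 (mod 7). Write r = 7j + 5. Then (7j + 5)³ = 343j³ + 735j² + 525j + 125 = 7(49j³ + 105j² + 75j + 17) + 6, so r³ ≡ 6 (mod 7).

(⇐) This fails: take r = 3. Then 3³ = 27 ≡ 6 (mod 7), yet 3 ≡ 3 (mod 7), not 5.

(⇒) holds; (⇐) fails.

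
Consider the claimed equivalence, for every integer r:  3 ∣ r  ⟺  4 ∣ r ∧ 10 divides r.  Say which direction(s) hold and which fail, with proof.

Neither implication holds.

(⟹) This fails: take r = 3. Certainly 3 ∣ 3, but 4 ∤ 3.

(⟸) This fails: take r = 20. Both 4 ∣ 20 and 10 ∣ 20, yet 20 is not a multiple of 3 (since 20 = 6·3 + 2), so 3 ∤ 20.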